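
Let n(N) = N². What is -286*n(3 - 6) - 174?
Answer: -2748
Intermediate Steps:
-286*n(3 - 6) - 174 = -286*(3 - 6)² - 174 = -286*(-3)² - 174 = -286*9 - 174 = -2574 - 174 = -2748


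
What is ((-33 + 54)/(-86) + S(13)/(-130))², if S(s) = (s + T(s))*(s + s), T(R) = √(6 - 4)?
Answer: 1510521/184900 + 1223*√2/1075 ≈ 9.7783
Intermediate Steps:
T(R) = √2
S(s) = 2*s*(s + √2) (S(s) = (s + √2)*(s + s) = (s + √2)*(2*s) = 2*s*(s + √2))
((-33 + 54)/(-86) + S(13)/(-130))² = ((-33 + 54)/(-86) + (2*13*(13 + √2))/(-130))² = (21*(-1/86) + (338 + 26*√2)*(-1/130))² = (-21/86 + (-13/5 - √2/5))² = (-1223/430 - √2/5)²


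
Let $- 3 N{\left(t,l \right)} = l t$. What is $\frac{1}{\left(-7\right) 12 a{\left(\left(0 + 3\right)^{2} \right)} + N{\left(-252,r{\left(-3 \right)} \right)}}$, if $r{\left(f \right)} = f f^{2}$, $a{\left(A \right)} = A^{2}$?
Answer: $- \frac{1}{9072} \approx -0.00011023$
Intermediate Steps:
$r{\left(f \right)} = f^{3}$
$N{\left(t,l \right)} = - \frac{l t}{3}$
$\frac{1}{\left(-7\right) 12 a{\left(\left(0 + 3\right)^{2} \right)} + N{\left(-252,r{\left(-3 \right)} \right)}} = \frac{1}{\left(-7\right) 12 \left(\left(0 + 3\right)^{2}\right)^{2} - \frac{1}{3} \left(-3\right)^{3} \left(-252\right)} = \frac{1}{- 84 \left(3^{2}\right)^{2} - \left(-9\right) \left(-252\right)} = \frac{1}{- 84 \cdot 9^{2} - 2268} = \frac{1}{\left(-84\right) 81 - 2268} = \frac{1}{-6804 - 2268} = \frac{1}{-9072} = - \frac{1}{9072}$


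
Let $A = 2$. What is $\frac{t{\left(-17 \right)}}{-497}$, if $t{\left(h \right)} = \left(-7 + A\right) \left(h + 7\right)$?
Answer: $- \frac{50}{497} \approx -0.1006$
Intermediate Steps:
$t{\left(h \right)} = -35 - 5 h$ ($t{\left(h \right)} = \left(-7 + 2\right) \left(h + 7\right) = - 5 \left(7 + h\right) = -35 - 5 h$)
$\frac{t{\left(-17 \right)}}{-497} = \frac{-35 - -85}{-497} = \left(-35 + 85\right) \left(- \frac{1}{497}\right) = 50 \left(- \frac{1}{497}\right) = - \frac{50}{497}$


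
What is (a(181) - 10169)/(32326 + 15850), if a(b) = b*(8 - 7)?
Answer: -2497/12044 ≈ -0.20732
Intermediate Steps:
a(b) = b (a(b) = b*1 = b)
(a(181) - 10169)/(32326 + 15850) = (181 - 10169)/(32326 + 15850) = -9988/48176 = -9988*1/48176 = -2497/12044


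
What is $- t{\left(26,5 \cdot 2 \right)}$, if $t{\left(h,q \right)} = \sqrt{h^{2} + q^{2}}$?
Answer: $- 2 \sqrt{194} \approx -27.857$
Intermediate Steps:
$- t{\left(26,5 \cdot 2 \right)} = - \sqrt{26^{2} + \left(5 \cdot 2\right)^{2}} = - \sqrt{676 + 10^{2}} = - \sqrt{676 + 100} = - \sqrt{776} = - 2 \sqrt{194}$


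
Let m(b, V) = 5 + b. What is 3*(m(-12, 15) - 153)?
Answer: -480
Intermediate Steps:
3*(m(-12, 15) - 153) = 3*((5 - 12) - 153) = 3*(-7 - 153) = 3*(-160) = -480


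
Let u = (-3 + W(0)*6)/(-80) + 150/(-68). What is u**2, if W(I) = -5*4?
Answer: 826281/1849600 ≈ 0.44673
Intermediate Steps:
W(I) = -20
u = -909/1360 (u = (-3 - 20*6)/(-80) + 150/(-68) = (-3 - 120)*(-1/80) + 150*(-1/68) = -123*(-1/80) - 75/34 = 123/80 - 75/34 = -909/1360 ≈ -0.66838)
u**2 = (-909/1360)**2 = 826281/1849600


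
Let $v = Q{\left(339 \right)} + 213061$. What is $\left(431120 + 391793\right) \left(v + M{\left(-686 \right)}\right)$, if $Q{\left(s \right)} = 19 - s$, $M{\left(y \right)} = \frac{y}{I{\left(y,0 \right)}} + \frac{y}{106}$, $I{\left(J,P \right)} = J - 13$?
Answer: $\frac{6485552162762764}{37047} \approx 1.7506 \cdot 10^{11}$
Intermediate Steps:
$I{\left(J,P \right)} = -13 + J$
$M{\left(y \right)} = \frac{y}{106} + \frac{y}{-13 + y}$ ($M{\left(y \right)} = \frac{y}{-13 + y} + \frac{y}{106} = \frac{y}{106} + \frac{y}{-13 + y}$)
$v = 212741$ ($v = \left(19 - 339\right) + 213061 = -320 + 213061 = 212741$)
$\left(431120 + 391793\right) \left(v + M{\left(-686 \right)}\right) = \left(431120 + 391793\right) \left(212741 + \frac{1}{106} \left(-686\right) \frac{1}{-13 - 686} \left(93 - 686\right)\right) = 822913 \left(212741 + \frac{1}{106} \left(-686\right) \frac{1}{-699} \left(-593\right)\right) = 822913 \left(212741 + \frac{1}{106} \left(-686\right) \left(- \frac{1}{699}\right) \left(-593\right)\right) = 822913 \left(212741 - \frac{203399}{37047}\right) = 822913 \cdot \frac{7881212428}{37047} = \frac{6485552162762764}{37047}$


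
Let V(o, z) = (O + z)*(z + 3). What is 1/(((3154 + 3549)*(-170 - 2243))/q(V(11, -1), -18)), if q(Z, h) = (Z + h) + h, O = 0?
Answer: 2/851281 ≈ 2.3494e-6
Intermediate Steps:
V(o, z) = z*(3 + z) (V(o, z) = (0 + z)*(z + 3) = z*(3 + z))
q(Z, h) = Z + 2*h
1/(((3154 + 3549)*(-170 - 2243))/q(V(11, -1), -18)) = 1/(((3154 + 3549)*(-170 - 2243))/(-(3 - 1) + 2*(-18))) = 1/((6703*(-2413))/(-1*2 - 36)) = 1/(-16174339/(-2 - 36)) = 1/(-16174339/(-38)) = 1/(-16174339*(-1/38)) = 1/(851281/2) = 2/851281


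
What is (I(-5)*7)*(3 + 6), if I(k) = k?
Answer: -315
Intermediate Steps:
(I(-5)*7)*(3 + 6) = (-5*7)*(3 + 6) = -35*9 = -315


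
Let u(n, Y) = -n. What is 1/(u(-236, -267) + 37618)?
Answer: 1/37854 ≈ 2.6417e-5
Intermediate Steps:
1/(u(-236, -267) + 37618) = 1/(-1*(-236) + 37618) = 1/(236 + 37618) = 1/37854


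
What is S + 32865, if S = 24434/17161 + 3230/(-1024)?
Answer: 288750882873/8786432 ≈ 32863.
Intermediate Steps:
S = -15204807/8786432 (S = 24434*(1/17161) + 3230*(-1/1024) = 24434/17161 - 1615/512 = -15204807/8786432 ≈ -1.7305)
S + 32865 = -15204807/8786432 + 32865 = 288750882873/8786432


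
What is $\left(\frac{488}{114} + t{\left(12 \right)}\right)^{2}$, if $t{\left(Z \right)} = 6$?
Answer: $\frac{343396}{3249} \approx 105.69$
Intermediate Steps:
$\left(\frac{488}{114} + t{\left(12 \right)}\right)^{2} = \left(\frac{488}{114} + 6\right)^{2} = \left(488 \cdot \frac{1}{114} + 6\right)^{2} = \left(\frac{244}{57} + 6\right)^{2} = \left(\frac{586}{57}\right)^{2} = \frac{343396}{3249}$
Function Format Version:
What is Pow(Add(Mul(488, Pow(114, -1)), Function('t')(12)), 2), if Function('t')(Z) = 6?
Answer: Rational(343396, 3249) ≈ 105.69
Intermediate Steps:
Pow(Add(Mul(488, Pow(114, -1)), Function('t')(12)), 2) = Pow(Add(Mul(488, Pow(114, -1)), 6), 2) = Pow(Add(Mul(488, Rational(1, 114)), 6), 2) = Pow(Add(Rational(244, 57), 6), 2) = Pow(Rational(586, 57), 2) = Rational(343396, 3249)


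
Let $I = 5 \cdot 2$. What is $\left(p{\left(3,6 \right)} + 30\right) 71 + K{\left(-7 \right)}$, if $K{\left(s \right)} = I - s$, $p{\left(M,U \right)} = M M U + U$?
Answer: $6407$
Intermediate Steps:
$I = 10$
$p{\left(M,U \right)} = U + U M^{2}$ ($p{\left(M,U \right)} = M^{2} U + U = U M^{2} + U = U + U M^{2}$)
$K{\left(s \right)} = 10 - s$
$\left(p{\left(3,6 \right)} + 30\right) 71 + K{\left(-7 \right)} = \left(6 \left(1 + 3^{2}\right) + 30\right) 71 + \left(10 - -7\right) = \left(6 \left(1 + 9\right) + 30\right) 71 + \left(10 + 7\right) = \left(6 \cdot 10 + 30\right) 71 + 17 = \left(60 + 30\right) 71 + 17 = 90 \cdot 71 + 17 = 6390 + 17 = 6407$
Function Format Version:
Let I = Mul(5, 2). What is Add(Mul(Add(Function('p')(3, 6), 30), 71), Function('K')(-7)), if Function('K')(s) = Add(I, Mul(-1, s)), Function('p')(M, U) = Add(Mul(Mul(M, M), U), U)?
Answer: 6407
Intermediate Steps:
I = 10
Function('p')(M, U) = Add(U, Mul(U, Pow(M, 2))) (Function('p')(M, U) = Add(Mul(Pow(M, 2), U), U) = Add(Mul(U, Pow(M, 2)), U) = Add(U, Mul(U, Pow(M, 2))))
Function('K')(s) = Add(10, Mul(-1, s))
Add(Mul(Add(Function('p')(3, 6), 30), 71), Function('K')(-7)) = Add(Mul(Add(Mul(6, Add(1, Pow(3, 2))), 30), 71), Add(10, Mul(-1, -7))) = Add(Mul(Add(Mul(6, Add(1, 9)), 30), 71), Add(10, 7)) = Add(Mul(Add(Mul(6, 10), 30), 71), 17) = Add(Mul(Add(60, 30), 71), 17) = Add(Mul(90, 71), 17) = Add(6390, 17) = 6407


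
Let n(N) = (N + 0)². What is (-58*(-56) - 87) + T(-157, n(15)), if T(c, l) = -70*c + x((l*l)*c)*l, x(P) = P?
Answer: -1788313974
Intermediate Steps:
n(N) = N²
T(c, l) = -70*c + c*l³ (T(c, l) = -70*c + ((l*l)*c)*l = -70*c + (l²*c)*l = -70*c + (c*l²)*l = -70*c + c*l³)
(-58*(-56) - 87) + T(-157, n(15)) = (-58*(-56) - 87) - 157*(-70 + (15²)³) = (3248 - 87) - 157*(-70 + 225³) = 3161 - 157*(-70 + 11390625) = 3161 - 157*11390555 = 3161 - 1788317135 = -1788313974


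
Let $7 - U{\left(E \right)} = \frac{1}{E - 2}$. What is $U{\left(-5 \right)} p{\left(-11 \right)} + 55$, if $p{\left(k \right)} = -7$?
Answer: $5$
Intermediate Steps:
$U{\left(E \right)} = 7 - \frac{1}{-2 + E}$ ($U{\left(E \right)} = 7 - \frac{1}{E - 2} = 7 - \frac{1}{-2 + E}$)
$U{\left(-5 \right)} p{\left(-11 \right)} + 55 = \frac{-15 + 7 \left(-5\right)}{-2 - 5} \left(-7\right) + 55 = \frac{-15 - 35}{-7} \left(-7\right) + 55 = \left(- \frac{1}{7}\right) \left(-50\right) \left(-7\right) + 55 = \frac{50}{7} \left(-7\right) + 55 = -50 + 55 = 5$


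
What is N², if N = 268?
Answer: 71824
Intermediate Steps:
N² = 268² = 71824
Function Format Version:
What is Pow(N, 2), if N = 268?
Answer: 71824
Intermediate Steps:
Pow(N, 2) = Pow(268, 2) = 71824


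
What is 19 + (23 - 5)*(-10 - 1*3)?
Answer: -215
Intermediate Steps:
19 + (23 - 5)*(-10 - 1*3) = 19 + 18*(-10 - 3) = 19 + 18*(-13) = 19 - 234 = -215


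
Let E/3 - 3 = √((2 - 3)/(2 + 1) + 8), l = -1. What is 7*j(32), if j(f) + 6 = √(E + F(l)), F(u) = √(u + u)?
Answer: -42 + 7*√(9 + √69 + I*√2) ≈ -12.855 + 1.1888*I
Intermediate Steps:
F(u) = √2*√u (F(u) = √(2*u) = √2*√u)
E = 9 + √69 (E = 9 + 3*√((2 - 3)/(2 + 1) + 8) = 9 + 3*√(-1/3 + 8) = 9 + 3*√(-1*⅓ + 8) = 9 + 3*√(-⅓ + 8) = 9 + 3*√(23/3) = 9 + 3*(√69/3) = 9 + √69 ≈ 17.307)
j(f) = -6 + √(9 + √69 + I*√2) (j(f) = -6 + √((9 + √69) + √2*√(-1)) = -6 + √((9 + √69) + √2*I) = -6 + √((9 + √69) + I*√2) = -6 + √(9 + √69 + I*√2))
7*j(32) = 7*(-6 + √(9 + √69 + I*√2)) = -42 + 7*√(9 + √69 + I*√2)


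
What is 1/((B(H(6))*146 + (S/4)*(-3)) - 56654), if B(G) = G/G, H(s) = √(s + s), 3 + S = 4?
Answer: -4/226035 ≈ -1.7696e-5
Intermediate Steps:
S = 1 (S = -3 + 4 = 1)
H(s) = √2*√s (H(s) = √(2*s) = √2*√s)
B(G) = 1
1/((B(H(6))*146 + (S/4)*(-3)) - 56654) = 1/((1*146 + (1/4)*(-3)) - 56654) = 1/((146 + ((¼)*1)*(-3)) - 56654) = 1/((146 + (¼)*(-3)) - 56654) = 1/((146 - ¾) - 56654) = 1/(581/4 - 56654) = 1/(-226035/4) = -4/226035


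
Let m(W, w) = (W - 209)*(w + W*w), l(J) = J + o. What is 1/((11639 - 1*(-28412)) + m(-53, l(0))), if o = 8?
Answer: 1/149043 ≈ 6.7095e-6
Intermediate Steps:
l(J) = 8 + J (l(J) = J + 8 = 8 + J)
m(W, w) = (-209 + W)*(w + W*w)
1/((11639 - 1*(-28412)) + m(-53, l(0))) = 1/((11639 - 1*(-28412)) + (8 + 0)*(-209 + (-53)² - 208*(-53))) = 1/((11639 + 28412) + 8*(-209 + 2809 + 11024)) = 1/(40051 + 8*13624) = 1/(40051 + 108992) = 1/149043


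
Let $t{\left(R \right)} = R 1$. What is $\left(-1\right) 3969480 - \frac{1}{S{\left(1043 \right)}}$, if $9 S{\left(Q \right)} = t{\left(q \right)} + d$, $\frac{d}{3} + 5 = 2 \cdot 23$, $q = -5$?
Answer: $- \frac{468398649}{118} \approx -3.9695 \cdot 10^{6}$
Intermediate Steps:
$t{\left(R \right)} = R$
$d = 123$ ($d = -15 + 3 \cdot 2 \cdot 23 = -15 + 3 \cdot 46 = -15 + 138 = 123$)
$S{\left(Q \right)} = \frac{118}{9}$ ($S{\left(Q \right)} = \frac{-5 + 123}{9} = \frac{1}{9} \cdot 118 = \frac{118}{9}$)
$\left(-1\right) 3969480 - \frac{1}{S{\left(1043 \right)}} = \left(-1\right) 3969480 - \frac{1}{\frac{118}{9}} = -3969480 - \frac{9}{118} = - \frac{468398649}{118}$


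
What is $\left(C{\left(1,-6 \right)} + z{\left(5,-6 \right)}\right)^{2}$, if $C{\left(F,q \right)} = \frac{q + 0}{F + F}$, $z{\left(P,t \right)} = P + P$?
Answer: $49$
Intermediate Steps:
$z{\left(P,t \right)} = 2 P$
$C{\left(F,q \right)} = \frac{q}{2 F}$
$\left(C{\left(1,-6 \right)} + z{\left(5,-6 \right)}\right)^{2} = \left(\frac{1}{2} \left(-6\right) 1^{-1} + 2 \cdot 5\right)^{2} = \left(\frac{1}{2} \left(-6\right) 1 + 10\right)^{2} = \left(-3 + 10\right)^{2} = 7^{2} = 49$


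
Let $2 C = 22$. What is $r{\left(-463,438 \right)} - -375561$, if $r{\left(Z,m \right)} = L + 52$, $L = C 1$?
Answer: $375624$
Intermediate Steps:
$C = 11$ ($C = \frac{1}{2} \cdot 22 = 11$)
$L = 11$ ($L = 11 \cdot 1 = 11$)
$r{\left(Z,m \right)} = 63$ ($r{\left(Z,m \right)} = 11 + 52 = 63$)
$r{\left(-463,438 \right)} - -375561 = 63 - -375561 = 63 + 375561 = 375624$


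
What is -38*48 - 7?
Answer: -1831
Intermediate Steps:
-38*48 - 7 = -1824 - 7 = -1831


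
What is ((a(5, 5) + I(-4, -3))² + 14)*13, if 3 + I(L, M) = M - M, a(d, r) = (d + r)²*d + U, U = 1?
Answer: 3224234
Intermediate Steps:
a(d, r) = 1 + d*(d + r)² (a(d, r) = (d + r)²*d + 1 = d*(d + r)² + 1 = 1 + d*(d + r)²)
I(L, M) = -3 (I(L, M) = -3 + (M - M) = -3 + 0 = -3)
((a(5, 5) + I(-4, -3))² + 14)*13 = (((1 + 5*(5 + 5)²) - 3)² + 14)*13 = (((1 + 5*10²) - 3)² + 14)*13 = (((1 + 5*100) - 3)² + 14)*13 = (((1 + 500) - 3)² + 14)*13 = ((501 - 3)² + 14)*13 = (498² + 14)*13 = (248004 + 14)*13 = 248018*13 = 3224234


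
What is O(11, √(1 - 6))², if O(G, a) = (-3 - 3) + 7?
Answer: 1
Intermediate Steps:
O(G, a) = 1 (O(G, a) = -6 + 7 = 1)
O(11, √(1 - 6))² = 1² = 1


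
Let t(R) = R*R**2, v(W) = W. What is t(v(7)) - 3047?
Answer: -2704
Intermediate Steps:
t(R) = R**3
t(v(7)) - 3047 = 7**3 - 3047 = 343 - 3047 = -2704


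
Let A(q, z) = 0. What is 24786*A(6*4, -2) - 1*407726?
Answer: -407726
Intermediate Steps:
24786*A(6*4, -2) - 1*407726 = 24786*0 - 1*407726 = 0 - 407726 = -407726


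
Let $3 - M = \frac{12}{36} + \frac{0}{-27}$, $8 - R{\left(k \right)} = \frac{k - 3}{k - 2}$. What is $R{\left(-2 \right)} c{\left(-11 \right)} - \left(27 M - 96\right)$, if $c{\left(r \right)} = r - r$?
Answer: $24$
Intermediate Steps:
$R{\left(k \right)} = 8 - \frac{-3 + k}{-2 + k}$ ($R{\left(k \right)} = 8 - \frac{k - 3}{k - 2} = 8 - \frac{-3 + k}{-2 + k}$)
$c{\left(r \right)} = 0$
$M = \frac{8}{3}$ ($M = 3 - \left(\frac{12}{36} + \frac{0}{-27}\right) = 3 - \left(12 \cdot \frac{1}{36} + 0 \left(- \frac{1}{27}\right)\right) = 3 - \left(\frac{1}{3} + 0\right) = 3 - \frac{1}{3} = \frac{8}{3} \approx 2.6667$)
$R{\left(-2 \right)} c{\left(-11 \right)} - \left(27 M - 96\right) = \frac{-13 + 7 \left(-2\right)}{-2 - 2} \cdot 0 - \left(27 \cdot \frac{8}{3} - 96\right) = \frac{-13 - 14}{-4} \cdot 0 - \left(72 - 96\right) = \left(- \frac{1}{4}\right) \left(-27\right) 0 - -24 = \frac{27}{4} \cdot 0 + 24 = 0 + 24 = 24$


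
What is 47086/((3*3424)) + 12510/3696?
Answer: 3151381/395472 ≈ 7.9687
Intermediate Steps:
47086/((3*3424)) + 12510/3696 = 47086/10272 + 12510*(1/3696) = 47086*(1/10272) + 2085/616 = 23543/5136 + 2085/616 = 3151381/395472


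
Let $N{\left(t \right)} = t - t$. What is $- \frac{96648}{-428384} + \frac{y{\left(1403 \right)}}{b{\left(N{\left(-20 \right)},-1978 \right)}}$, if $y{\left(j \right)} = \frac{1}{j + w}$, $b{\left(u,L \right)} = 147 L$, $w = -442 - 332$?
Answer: $\frac{1104757975693}{4896745428036} \approx 0.22561$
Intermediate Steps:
$N{\left(t \right)} = 0$
$w = -774$ ($w = -442 - 332 = -774$)
$y{\left(j \right)} = \frac{1}{-774 + j}$ ($y{\left(j \right)} = \frac{1}{j - 774} = \frac{1}{-774 + j}$)
$- \frac{96648}{-428384} + \frac{y{\left(1403 \right)}}{b{\left(N{\left(-20 \right)},-1978 \right)}} = - \frac{96648}{-428384} + \frac{1}{\left(-774 + 1403\right) 147 \left(-1978\right)} = \left(-96648\right) \left(- \frac{1}{428384}\right) + \frac{1}{629 \left(-290766\right)} = \frac{12081}{53548} + \frac{1}{629} \left(- \frac{1}{290766}\right) = \frac{12081}{53548} - \frac{1}{182891814} = \frac{1104757975693}{4896745428036}$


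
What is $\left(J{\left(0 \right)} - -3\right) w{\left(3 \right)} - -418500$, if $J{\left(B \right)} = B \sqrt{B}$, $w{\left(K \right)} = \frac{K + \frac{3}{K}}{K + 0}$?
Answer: $418504$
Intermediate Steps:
$w{\left(K \right)} = \frac{K + \frac{3}{K}}{K}$
$J{\left(B \right)} = B^{\frac{3}{2}}$
$\left(J{\left(0 \right)} - -3\right) w{\left(3 \right)} - -418500 = \left(0^{\frac{3}{2}} - -3\right) \left(1 + \frac{3}{9}\right) - -418500 = \left(0 + \left(-7 + 10\right)\right) \left(1 + 3 \cdot \frac{1}{9}\right) + 418500 = \left(0 + 3\right) \left(1 + \frac{1}{3}\right) + 418500 = 3 \cdot \frac{4}{3} + 418500 = 4 + 418500 = 418504$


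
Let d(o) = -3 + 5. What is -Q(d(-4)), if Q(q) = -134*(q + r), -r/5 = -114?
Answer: 76648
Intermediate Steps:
r = 570 (r = -5*(-114) = 570)
d(o) = 2
Q(q) = -76380 - 134*q (Q(q) = -134*(q + 570) = -134*(570 + q) = -76380 - 134*q)
-Q(d(-4)) = -(-76380 - 134*2) = -(-76380 - 268) = -1*(-76648) = 76648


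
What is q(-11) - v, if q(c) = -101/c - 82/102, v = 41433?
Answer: -23239213/561 ≈ -41425.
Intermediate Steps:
q(c) = -41/51 - 101/c (q(c) = -101/c - 82*1/102 = -101/c - 41/51 = -41/51 - 101/c)
q(-11) - v = (-41/51 - 101/(-11)) - 1*41433 = (-41/51 - 101*(-1/11)) - 41433 = (-41/51 + 101/11) - 41433 = 4700/561 - 41433 = -23239213/561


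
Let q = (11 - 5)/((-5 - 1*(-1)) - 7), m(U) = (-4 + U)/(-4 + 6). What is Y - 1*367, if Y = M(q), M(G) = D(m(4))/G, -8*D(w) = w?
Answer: -367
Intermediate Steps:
m(U) = -2 + U/2 (m(U) = (-4 + U)/2 = (-4 + U)*(1/2) = -2 + U/2)
D(w) = -w/8
q = -6/11 (q = 6/((-5 + 1) - 7) = 6/(-4 - 7) = 6/(-11) = 6*(-1/11) = -6/11 ≈ -0.54545)
M(G) = 0 (M(G) = (-(-2 + (1/2)*4)/8)/G = (-(-2 + 2)/8)/G = (-1/8*0)/G = 0/G = 0)
Y = 0
Y - 1*367 = 0 - 1*367 = 0 - 367 = -367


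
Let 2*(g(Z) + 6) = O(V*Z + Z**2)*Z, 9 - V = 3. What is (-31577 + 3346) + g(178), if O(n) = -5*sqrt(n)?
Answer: -28237 - 1780*sqrt(2047) ≈ -1.0877e+5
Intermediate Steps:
V = 6 (V = 9 - 1*3 = 9 - 3 = 6)
g(Z) = -6 - 5*Z*sqrt(Z**2 + 6*Z)/2 (g(Z) = -6 + ((-5*sqrt(6*Z + Z**2))*Z)/2 = -6 + ((-5*sqrt(Z**2 + 6*Z))*Z)/2 = -6 + (-5*Z*sqrt(Z**2 + 6*Z))/2 = -6 - 5*Z*sqrt(Z**2 + 6*Z)/2)
(-31577 + 3346) + g(178) = (-31577 + 3346) + (-6 - 5/2*178*sqrt(178*(6 + 178))) = -28231 + (-6 - 5/2*178*sqrt(178*184)) = -28231 + (-6 - 5/2*178*sqrt(32752)) = -28231 + (-6 - 5/2*178*4*sqrt(2047)) = -28231 + (-6 - 1780*sqrt(2047)) = -28237 - 1780*sqrt(2047)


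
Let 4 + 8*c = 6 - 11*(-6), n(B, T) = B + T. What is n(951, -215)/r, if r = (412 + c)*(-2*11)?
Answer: -736/9251 ≈ -0.079559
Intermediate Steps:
c = 17/2 (c = -1/2 + (6 - 11*(-6))/8 = -1/2 + (6 + 66)/8 = -1/2 + (1/8)*72 = -1/2 + 9 = 17/2 ≈ 8.5000)
r = -9251 (r = (412 + 17/2)*(-2*11) = (841/2)*(-22) = -9251)
n(951, -215)/r = (951 - 215)/(-9251) = 736*(-1/9251) = -736/9251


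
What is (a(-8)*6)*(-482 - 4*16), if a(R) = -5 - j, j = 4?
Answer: 29484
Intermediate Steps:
a(R) = -9 (a(R) = -5 - 1*4 = -5 - 4 = -9)
(a(-8)*6)*(-482 - 4*16) = (-9*6)*(-482 - 4*16) = -54*(-482 - 64) = -54*(-546) = 29484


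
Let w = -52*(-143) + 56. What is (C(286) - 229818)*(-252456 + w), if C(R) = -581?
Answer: 56439460636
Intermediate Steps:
w = 7492 (w = 7436 + 56 = 7492)
(C(286) - 229818)*(-252456 + w) = (-581 - 229818)*(-252456 + 7492) = -230399*(-244964) = 56439460636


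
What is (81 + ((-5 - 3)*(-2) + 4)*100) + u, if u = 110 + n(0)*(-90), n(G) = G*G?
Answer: 2191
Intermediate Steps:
n(G) = G**2
u = 110 (u = 110 + 0**2*(-90) = 110 + 0*(-90) = 110 + 0 = 110)
(81 + ((-5 - 3)*(-2) + 4)*100) + u = (81 + ((-5 - 3)*(-2) + 4)*100) + 110 = (81 + (-8*(-2) + 4)*100) + 110 = (81 + (16 + 4)*100) + 110 = (81 + 20*100) + 110 = (81 + 2000) + 110 = 2081 + 110 = 2191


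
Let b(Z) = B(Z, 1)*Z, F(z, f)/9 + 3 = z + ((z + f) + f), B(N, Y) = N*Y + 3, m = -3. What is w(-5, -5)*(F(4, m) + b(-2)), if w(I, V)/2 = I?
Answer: 110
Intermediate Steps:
w(I, V) = 2*I
B(N, Y) = 3 + N*Y
F(z, f) = -27 + 18*f + 18*z (F(z, f) = -27 + 9*(z + ((z + f) + f)) = -27 + 9*(z + ((f + z) + f)) = -27 + 9*(z + (z + 2*f)) = -27 + 9*(2*f + 2*z) = -27 + (18*f + 18*z) = -27 + 18*f + 18*z)
b(Z) = Z*(3 + Z) (b(Z) = (3 + Z*1)*Z = (3 + Z)*Z = Z*(3 + Z))
w(-5, -5)*(F(4, m) + b(-2)) = (2*(-5))*((-27 + 18*(-3) + 18*4) - 2*(3 - 2)) = -10*((-27 - 54 + 72) - 2*1) = -10*(-9 - 2) = -10*(-11) = 110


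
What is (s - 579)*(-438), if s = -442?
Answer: 447198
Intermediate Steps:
(s - 579)*(-438) = (-442 - 579)*(-438) = -1021*(-438) = 447198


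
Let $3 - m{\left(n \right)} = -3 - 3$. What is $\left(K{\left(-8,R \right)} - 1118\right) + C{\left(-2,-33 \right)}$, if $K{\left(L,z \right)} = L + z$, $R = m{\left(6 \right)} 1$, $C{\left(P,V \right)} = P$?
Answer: $-1119$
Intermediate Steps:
$m{\left(n \right)} = 9$ ($m{\left(n \right)} = 3 - \left(-3 - 3\right) = 3 - -6 = 3 + 6 = 9$)
$R = 9$ ($R = 9 \cdot 1 = 9$)
$\left(K{\left(-8,R \right)} - 1118\right) + C{\left(-2,-33 \right)} = \left(\left(-8 + 9\right) - 1118\right) - 2 = \left(1 - 1118\right) - 2 = -1117 - 2 = -1119$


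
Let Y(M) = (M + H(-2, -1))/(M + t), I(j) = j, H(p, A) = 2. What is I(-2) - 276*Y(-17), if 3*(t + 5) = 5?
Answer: -12542/61 ≈ -205.61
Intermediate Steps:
t = -10/3 (t = -5 + (⅓)*5 = -5 + 5/3 = -10/3 ≈ -3.3333)
Y(M) = (2 + M)/(-10/3 + M) (Y(M) = (M + 2)/(M - 10/3) = (2 + M)/(-10/3 + M))
I(-2) - 276*Y(-17) = -2 - 828*(2 - 17)/(-10 + 3*(-17)) = -2 - 828*(-15)/(-10 - 51) = -2 - 828*(-15)/(-61) = -2 - 828*(-1)*(-15)/61 = -2 - 276*45/61 = -2 - 12420/61 = -12542/61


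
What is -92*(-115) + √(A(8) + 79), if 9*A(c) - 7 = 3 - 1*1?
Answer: 10580 + 4*√5 ≈ 10589.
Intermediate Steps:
A(c) = 1 (A(c) = 7/9 + (3 - 1*1)/9 = 7/9 + (3 - 1)/9 = 7/9 + (⅑)*2 = 7/9 + 2/9 = 1)
-92*(-115) + √(A(8) + 79) = -92*(-115) + √(1 + 79) = 10580 + √80 = 10580 + 4*√5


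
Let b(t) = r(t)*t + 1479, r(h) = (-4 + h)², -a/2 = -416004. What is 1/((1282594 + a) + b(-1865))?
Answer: -1/6512629184 ≈ -1.5355e-10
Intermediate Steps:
a = 832008 (a = -2*(-416004) = 832008)
b(t) = 1479 + t*(-4 + t)² (b(t) = (-4 + t)²*t + 1479 = t*(-4 + t)² + 1479 = 1479 + t*(-4 + t)²)
1/((1282594 + a) + b(-1865)) = 1/((1282594 + 832008) + (1479 - 1865*(-4 - 1865)²)) = 1/(2114602 + (1479 - 1865*(-1869)²)) = 1/(2114602 + (1479 - 1865*3493161)) = 1/(2114602 + (1479 - 6514745265)) = 1/(2114602 - 6514743786) = 1/(-6512629184) = -1/6512629184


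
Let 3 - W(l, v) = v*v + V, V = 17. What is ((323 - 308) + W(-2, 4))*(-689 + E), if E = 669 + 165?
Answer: -2175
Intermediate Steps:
W(l, v) = -14 - v² (W(l, v) = 3 - (v*v + 17) = 3 - (v² + 17) = 3 - (17 + v²) = 3 + (-17 - v²) = -14 - v²)
E = 834
((323 - 308) + W(-2, 4))*(-689 + E) = ((323 - 308) + (-14 - 1*4²))*(-689 + 834) = (15 + (-14 - 1*16))*145 = (15 + (-14 - 16))*145 = (15 - 30)*145 = -15*145 = -2175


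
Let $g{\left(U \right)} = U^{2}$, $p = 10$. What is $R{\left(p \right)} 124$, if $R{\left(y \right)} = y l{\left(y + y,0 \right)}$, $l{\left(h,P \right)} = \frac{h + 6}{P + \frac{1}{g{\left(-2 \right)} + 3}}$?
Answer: $225680$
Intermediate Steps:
$l{\left(h,P \right)} = \frac{6 + h}{\frac{1}{7} + P}$ ($l{\left(h,P \right)} = \frac{h + 6}{P + \frac{1}{\left(-2\right)^{2} + 3}} = \frac{6 + h}{P + \frac{1}{4 + 3}} = \frac{6 + h}{P + \frac{1}{7}} = \frac{6 + h}{\frac{1}{7} + P}$)
$R{\left(y \right)} = y \left(42 + 14 y\right)$ ($R{\left(y \right)} = y \frac{7 \left(6 + \left(y + y\right)\right)}{1 + 7 \cdot 0} = y \frac{7 \left(6 + 2 y\right)}{1 + 0} = y \frac{7 \left(6 + 2 y\right)}{1} = y 7 \cdot 1 \left(6 + 2 y\right) = y \left(42 + 14 y\right)$)
$R{\left(p \right)} 124 = 14 \cdot 10 \left(3 + 10\right) 124 = 14 \cdot 10 \cdot 13 \cdot 124 = 1820 \cdot 124 = 225680$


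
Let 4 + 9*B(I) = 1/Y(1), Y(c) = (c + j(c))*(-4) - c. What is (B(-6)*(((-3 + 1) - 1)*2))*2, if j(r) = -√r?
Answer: 20/3 ≈ 6.6667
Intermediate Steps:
Y(c) = -5*c + 4*√c (Y(c) = (c - √c)*(-4) - c = (-4*c + 4*√c) - c = -5*c + 4*√c)
B(I) = -5/9 (B(I) = -4/9 + 1/(9*(-5*1 + 4*√1)) = -4/9 + 1/(9*(-5 + 4*1)) = -4/9 + 1/(9*(-5 + 4)) = -4/9 + (⅑)/(-1) = -4/9 + (⅑)*(-1) = -4/9 - ⅑ = -5/9)
(B(-6)*(((-3 + 1) - 1)*2))*2 = -5*((-3 + 1) - 1)*2/9*2 = -5*(-2 - 1)*2/9*2 = -(-5)*2/3*2 = -5/9*(-6)*2 = (10/3)*2 = 20/3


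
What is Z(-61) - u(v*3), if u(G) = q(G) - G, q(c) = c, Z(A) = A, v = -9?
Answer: -61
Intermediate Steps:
u(G) = 0 (u(G) = G - G = 0)
Z(-61) - u(v*3) = -61 - 1*0 = -61 + 0 = -61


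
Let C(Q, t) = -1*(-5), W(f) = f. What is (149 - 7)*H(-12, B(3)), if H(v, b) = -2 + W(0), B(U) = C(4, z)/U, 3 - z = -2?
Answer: -284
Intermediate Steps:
z = 5 (z = 3 - 1*(-2) = 3 + 2 = 5)
C(Q, t) = 5
B(U) = 5/U
H(v, b) = -2 (H(v, b) = -2 + 0 = -2)
(149 - 7)*H(-12, B(3)) = (149 - 7)*(-2) = 142*(-2) = -284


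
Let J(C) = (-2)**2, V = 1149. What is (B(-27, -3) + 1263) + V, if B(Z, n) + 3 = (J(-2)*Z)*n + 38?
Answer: 2771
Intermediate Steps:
J(C) = 4
B(Z, n) = 35 + 4*Z*n (B(Z, n) = -3 + ((4*Z)*n + 38) = -3 + (4*Z*n + 38) = -3 + (38 + 4*Z*n) = 35 + 4*Z*n)
(B(-27, -3) + 1263) + V = ((35 + 4*(-27)*(-3)) + 1263) + 1149 = ((35 + 324) + 1263) + 1149 = (359 + 1263) + 1149 = 1622 + 1149 = 2771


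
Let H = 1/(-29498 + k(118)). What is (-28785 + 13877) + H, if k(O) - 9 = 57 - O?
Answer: -440531401/29550 ≈ -14908.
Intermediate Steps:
k(O) = 66 - O (k(O) = 9 + (57 - O) = 66 - O)
H = -1/29550 (H = 1/(-29498 + (66 - 1*118)) = 1/(-29498 + (66 - 118)) = 1/(-29498 - 52) = 1/(-29550) = -1/29550 ≈ -3.3841e-5)
(-28785 + 13877) + H = (-28785 + 13877) - 1/29550 = -14908 - 1/29550 = -440531401/29550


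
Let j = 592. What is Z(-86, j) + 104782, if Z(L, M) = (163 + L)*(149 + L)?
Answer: 109633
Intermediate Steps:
Z(L, M) = (149 + L)*(163 + L)
Z(-86, j) + 104782 = (24287 + (-86)**2 + 312*(-86)) + 104782 = (24287 + 7396 - 26832) + 104782 = 4851 + 104782 = 109633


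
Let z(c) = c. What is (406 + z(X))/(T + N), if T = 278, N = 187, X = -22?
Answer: 128/155 ≈ 0.82581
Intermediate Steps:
(406 + z(X))/(T + N) = (406 - 22)/(278 + 187) = 384/465 = 384*(1/465) = 128/155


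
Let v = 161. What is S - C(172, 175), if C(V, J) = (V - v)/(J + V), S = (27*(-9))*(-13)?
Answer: 1096162/347 ≈ 3159.0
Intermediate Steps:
S = 3159 (S = -243*(-13) = 3159)
C(V, J) = (-161 + V)/(J + V) (C(V, J) = (V - 1*161)/(J + V) = (V - 161)/(J + V) = (-161 + V)/(J + V))
S - C(172, 175) = 3159 - (-161 + 172)/(175 + 172) = 3159 - 11/347 = 1096162/347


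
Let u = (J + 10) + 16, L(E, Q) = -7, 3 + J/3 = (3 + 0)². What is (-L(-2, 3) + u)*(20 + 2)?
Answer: 1122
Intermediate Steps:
J = 18 (J = -9 + 3*(3 + 0)² = -9 + 3*3² = -9 + 3*9 = -9 + 27 = 18)
u = 44 (u = (18 + 10) + 16 = 28 + 16 = 44)
(-L(-2, 3) + u)*(20 + 2) = (-1*(-7) + 44)*(20 + 2) = (7 + 44)*22 = 51*22 = 1122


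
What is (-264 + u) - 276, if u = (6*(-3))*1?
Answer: -558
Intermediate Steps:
u = -18 (u = -18*1 = -18)
(-264 + u) - 276 = (-264 - 18) - 276 = -282 - 276 = -558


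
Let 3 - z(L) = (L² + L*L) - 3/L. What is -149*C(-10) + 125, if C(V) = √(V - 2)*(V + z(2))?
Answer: 125 + 4023*I*√3 ≈ 125.0 + 6968.0*I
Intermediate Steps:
z(L) = 3 - 2*L² + 3/L (z(L) = 3 - ((L² + L*L) - 3/L) = 3 - ((L² + L²) - 3/L) = 3 - (2*L² - 3/L) = 3 - (-3/L + 2*L²) = 3 + (-2*L² + 3/L) = 3 - 2*L² + 3/L)
C(V) = √(-2 + V)*(-7/2 + V) (C(V) = √(V - 2)*(V + (3 - 2*2² + 3/2)) = √(-2 + V)*(V + (3 - 2*4 + 3*(½))) = √(-2 + V)*(V + (3 - 8 + 3/2)) = √(-2 + V)*(V - 7/2) = √(-2 + V)*(-7/2 + V))
-149*C(-10) + 125 = -149*√(-2 - 10)*(-7/2 - 10) + 125 = -149*√(-12)*(-27)/2 + 125 = -149*2*I*√3*(-27)/2 + 125 = -(-4023)*I*√3 + 125 = 4023*I*√3 + 125 = 125 + 4023*I*√3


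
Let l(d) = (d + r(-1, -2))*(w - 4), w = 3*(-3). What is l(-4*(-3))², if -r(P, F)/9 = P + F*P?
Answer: 1521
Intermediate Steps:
r(P, F) = -9*P - 9*F*P (r(P, F) = -9*(P + F*P) = -9*P - 9*F*P)
w = -9
l(d) = 117 - 13*d (l(d) = (d - 9*(-1)*(1 - 2))*(-9 - 4) = (d - 9*(-1)*(-1))*(-13) = (d - 9)*(-13) = (-9 + d)*(-13) = 117 - 13*d)
l(-4*(-3))² = (117 - (-52)*(-3))² = (117 - 13*12)² = (117 - 156)² = (-39)² = 1521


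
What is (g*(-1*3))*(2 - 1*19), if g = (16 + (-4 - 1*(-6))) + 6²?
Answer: 2754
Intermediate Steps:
g = 54 (g = (16 + (-4 + 6)) + 36 = (16 + 2) + 36 = 18 + 36 = 54)
(g*(-1*3))*(2 - 1*19) = (54*(-1*3))*(2 - 1*19) = (54*(-3))*(2 - 19) = -162*(-17) = 2754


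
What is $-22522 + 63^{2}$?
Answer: $-18553$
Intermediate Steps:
$-22522 + 63^{2} = -22522 + 3969 = -18553$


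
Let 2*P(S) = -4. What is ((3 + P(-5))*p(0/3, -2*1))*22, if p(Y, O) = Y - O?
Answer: 44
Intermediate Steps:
P(S) = -2 (P(S) = (½)*(-4) = -2)
((3 + P(-5))*p(0/3, -2*1))*22 = ((3 - 2)*(0/3 - (-2)))*22 = (1*(0*(⅓) - 1*(-2)))*22 = (1*(0 + 2))*22 = (1*2)*22 = 2*22 = 44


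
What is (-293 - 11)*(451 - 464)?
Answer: 3952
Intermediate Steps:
(-293 - 11)*(451 - 464) = -304*(-13) = 3952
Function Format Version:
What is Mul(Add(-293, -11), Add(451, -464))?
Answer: 3952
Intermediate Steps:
Mul(Add(-293, -11), Add(451, -464)) = Mul(-304, -13) = 3952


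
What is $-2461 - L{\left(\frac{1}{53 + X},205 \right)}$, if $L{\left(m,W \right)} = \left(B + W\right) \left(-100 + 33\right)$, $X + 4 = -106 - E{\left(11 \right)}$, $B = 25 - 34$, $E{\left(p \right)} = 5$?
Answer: $10671$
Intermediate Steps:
$B = -9$
$X = -115$ ($X = -4 - 111 = -115$)
$L{\left(m,W \right)} = 603 - 67 W$ ($L{\left(m,W \right)} = \left(-9 + W\right) \left(-100 + 33\right) = \left(-9 + W\right) \left(-67\right) = 603 - 67 W$)
$-2461 - L{\left(\frac{1}{53 + X},205 \right)} = -2461 - \left(603 - 13735\right) = -2461 - -13132 = -2461 + 13132 = 10671$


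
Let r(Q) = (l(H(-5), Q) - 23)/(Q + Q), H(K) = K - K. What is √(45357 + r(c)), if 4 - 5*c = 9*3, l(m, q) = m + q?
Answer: 36*√35 ≈ 212.98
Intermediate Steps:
H(K) = 0
c = -23/5 (c = ⅘ - 9*3/5 = ⅘ - ⅕*27 = ⅘ - 27/5 = -23/5 ≈ -4.6000)
r(Q) = (-23 + Q)/(2*Q) (r(Q) = ((0 + Q) - 23)/(Q + Q) = (Q - 23)/((2*Q)) = (-23 + Q)*(1/(2*Q)) = (-23 + Q)/(2*Q))
√(45357 + r(c)) = √(45357 + (-23 - 23/5)/(2*(-23/5))) = √(45357 + (½)*(-5/23)*(-138/5)) = √(45357 + 3) = √45360 = 36*√35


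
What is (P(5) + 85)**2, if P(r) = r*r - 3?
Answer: 11449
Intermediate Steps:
P(r) = -3 + r**2 (P(r) = r**2 - 3 = -3 + r**2)
(P(5) + 85)**2 = ((-3 + 5**2) + 85)**2 = ((-3 + 25) + 85)**2 = (22 + 85)**2 = 107**2 = 11449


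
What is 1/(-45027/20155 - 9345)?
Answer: -20155/188393502 ≈ -0.00010698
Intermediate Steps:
1/(-45027/20155 - 9345) = 1/(-188393502/20155) = -20155/188393502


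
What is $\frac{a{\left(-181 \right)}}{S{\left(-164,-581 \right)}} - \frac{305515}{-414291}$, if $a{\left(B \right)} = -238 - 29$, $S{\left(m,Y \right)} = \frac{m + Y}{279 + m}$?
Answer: $\frac{2589682766}{61729359} \approx 41.952$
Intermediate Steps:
$S{\left(m,Y \right)} = \frac{Y + m}{279 + m}$
$a{\left(B \right)} = -267$ ($a{\left(B \right)} = -238 - 29 = -267$)
$\frac{a{\left(-181 \right)}}{S{\left(-164,-581 \right)}} - \frac{305515}{-414291} = - \frac{267}{\frac{1}{279 - 164} \left(-581 - 164\right)} - \frac{305515}{-414291} = - \frac{267}{\frac{1}{115} \left(-745\right)} - - \frac{305515}{414291} = - \frac{267}{\frac{1}{115} \left(-745\right)} + \frac{305515}{414291} = - \frac{267}{- \frac{149}{23}} + \frac{305515}{414291} = \left(-267\right) \left(- \frac{23}{149}\right) + \frac{305515}{414291} = \frac{6141}{149} + \frac{305515}{414291} = \frac{2589682766}{61729359}$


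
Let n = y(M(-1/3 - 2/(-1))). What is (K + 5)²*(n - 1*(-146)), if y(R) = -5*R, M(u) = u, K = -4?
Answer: 413/3 ≈ 137.67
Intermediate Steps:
n = -25/3 (n = -5*(-1/3 - 2/(-1)) = -5*(-1*⅓ - 2*(-1)) = -5*(-⅓ + 2) = -5*5/3 = -25/3 ≈ -8.3333)
(K + 5)²*(n - 1*(-146)) = (-4 + 5)²*(-25/3 - 1*(-146)) = 1²*(-25/3 + 146) = 1*(413/3) = 413/3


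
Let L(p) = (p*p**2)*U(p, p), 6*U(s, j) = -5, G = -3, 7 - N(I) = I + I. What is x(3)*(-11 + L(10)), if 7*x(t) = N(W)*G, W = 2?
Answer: 7599/7 ≈ 1085.6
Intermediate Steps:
N(I) = 7 - 2*I (N(I) = 7 - (I + I) = 7 - 2*I)
x(t) = -9/7 (x(t) = ((7 - 2*2)*(-3))/7 = ((7 - 4)*(-3))/7 = (3*(-3))/7 = (1/7)*(-9) = -9/7)
U(s, j) = -5/6 (U(s, j) = (1/6)*(-5) = -5/6)
L(p) = -5*p**3/6 (L(p) = (p*p**2)*(-5/6) = p**3*(-5/6) = -5*p**3/6)
x(3)*(-11 + L(10)) = -9*(-11 - 5/6*10**3)/7 = -9*(-11 - 5/6*1000)/7 = -9*(-11 - 2500/3)/7 = -9/7*(-2533/3) = 7599/7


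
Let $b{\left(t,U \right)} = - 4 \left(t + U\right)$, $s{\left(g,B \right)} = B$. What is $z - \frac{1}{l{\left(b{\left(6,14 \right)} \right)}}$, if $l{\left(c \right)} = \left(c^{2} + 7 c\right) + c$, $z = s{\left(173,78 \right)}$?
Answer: $\frac{449279}{5760} \approx 78.0$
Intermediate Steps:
$b{\left(t,U \right)} = - 4 U - 4 t$ ($b{\left(t,U \right)} = - 4 \left(U + t\right) = - 4 U - 4 t$)
$z = 78$
$l{\left(c \right)} = c^{2} + 8 c$
$z - \frac{1}{l{\left(b{\left(6,14 \right)} \right)}} = 78 - \frac{1}{\left(\left(-4\right) 14 - 24\right) \left(8 - 80\right)} = 78 - \frac{1}{\left(-56 - 24\right) \left(8 - 80\right)} = 78 - \frac{1}{\left(-80\right) \left(8 - 80\right)} = 78 - \frac{1}{\left(-80\right) \left(-72\right)} = 78 - \frac{1}{5760} = \frac{449279}{5760}$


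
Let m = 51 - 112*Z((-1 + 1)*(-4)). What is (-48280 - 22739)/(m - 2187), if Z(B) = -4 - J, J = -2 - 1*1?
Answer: 71019/2024 ≈ 35.088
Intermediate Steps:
J = -3 (J = -2 - 1 = -3)
Z(B) = -1 (Z(B) = -4 - 1*(-3) = -4 + 3 = -1)
m = 163 (m = 51 - 112*(-1) = 51 + 112 = 163)
(-48280 - 22739)/(m - 2187) = (-48280 - 22739)/(163 - 2187) = -71019/(-2024) = -71019*(-1/2024) = 71019/2024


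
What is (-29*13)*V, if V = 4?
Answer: -1508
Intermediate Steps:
(-29*13)*V = -29*13*4 = -377*4 = -1508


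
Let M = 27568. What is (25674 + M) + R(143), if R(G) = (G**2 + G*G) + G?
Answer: 94283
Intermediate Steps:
R(G) = G + 2*G**2 (R(G) = (G**2 + G**2) + G = 2*G**2 + G = G + 2*G**2)
(25674 + M) + R(143) = (25674 + 27568) + 143*(1 + 2*143) = 53242 + 143*(1 + 286) = 53242 + 143*287 = 53242 + 41041 = 94283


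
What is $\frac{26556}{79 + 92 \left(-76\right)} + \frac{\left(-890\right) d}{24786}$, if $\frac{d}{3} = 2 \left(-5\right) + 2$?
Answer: $- \frac{85092556}{28557603} \approx -2.9797$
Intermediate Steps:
$d = -24$ ($d = 3 \left(2 \left(-5\right) + 2\right) = 3 \left(-10 + 2\right) = 3 \left(-8\right) = -24$)
$\frac{26556}{79 + 92 \left(-76\right)} + \frac{\left(-890\right) d}{24786} = \frac{26556}{79 + 92 \left(-76\right)} + \frac{\left(-890\right) \left(-24\right)}{24786} = \frac{26556}{79 - 6992} + 21360 \cdot \frac{1}{24786} = \frac{26556}{-6913} + \frac{3560}{4131} = 26556 \left(- \frac{1}{6913}\right) + \frac{3560}{4131} = - \frac{26556}{6913} + \frac{3560}{4131} = - \frac{85092556}{28557603}$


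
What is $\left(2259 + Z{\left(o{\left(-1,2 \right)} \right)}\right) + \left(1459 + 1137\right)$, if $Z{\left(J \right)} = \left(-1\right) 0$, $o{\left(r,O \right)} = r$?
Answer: $4855$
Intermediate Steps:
$Z{\left(J \right)} = 0$
$\left(2259 + Z{\left(o{\left(-1,2 \right)} \right)}\right) + \left(1459 + 1137\right) = \left(2259 + 0\right) + \left(1459 + 1137\right) = 2259 + 2596 = 4855$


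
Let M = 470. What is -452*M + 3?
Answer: -212437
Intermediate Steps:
-452*M + 3 = -452*470 + 3 = -212440 + 3 = -212437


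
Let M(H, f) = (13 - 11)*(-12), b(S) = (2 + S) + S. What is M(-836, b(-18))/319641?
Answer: -8/106547 ≈ -7.5084e-5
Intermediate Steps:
b(S) = 2 + 2*S
M(H, f) = -24 (M(H, f) = 2*(-12) = -24)
M(-836, b(-18))/319641 = -24/319641 = -24*1/319641 = -8/106547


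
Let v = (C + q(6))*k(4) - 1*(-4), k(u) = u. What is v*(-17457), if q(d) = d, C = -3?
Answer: -279312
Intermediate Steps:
v = 16 (v = (-3 + 6)*4 - 1*(-4) = 3*4 + 4 = 12 + 4 = 16)
v*(-17457) = 16*(-17457) = -279312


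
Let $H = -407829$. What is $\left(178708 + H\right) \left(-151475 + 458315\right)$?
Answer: $-70303487640$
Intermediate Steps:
$\left(178708 + H\right) \left(-151475 + 458315\right) = \left(178708 - 407829\right) \left(-151475 + 458315\right) = \left(-229121\right) 306840 = -70303487640$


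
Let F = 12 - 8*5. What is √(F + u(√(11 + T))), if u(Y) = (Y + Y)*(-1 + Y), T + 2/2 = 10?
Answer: 2*√(3 - √5) ≈ 1.7481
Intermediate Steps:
T = 9 (T = -1 + 10 = 9)
u(Y) = 2*Y*(-1 + Y) (u(Y) = (2*Y)*(-1 + Y) = 2*Y*(-1 + Y))
F = -28 (F = 12 - 40 = -28)
√(F + u(√(11 + T))) = √(-28 + 2*√(11 + 9)*(-1 + √(11 + 9))) = √(-28 + 2*√20*(-1 + √20)) = √(-28 + 2*(2*√5)*(-1 + 2*√5)) = √(-28 + 4*√5*(-1 + 2*√5))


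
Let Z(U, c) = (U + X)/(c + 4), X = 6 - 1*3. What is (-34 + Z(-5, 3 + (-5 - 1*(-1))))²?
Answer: 10816/9 ≈ 1201.8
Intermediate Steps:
X = 3 (X = 6 - 3 = 3)
Z(U, c) = (3 + U)/(4 + c) (Z(U, c) = (U + 3)/(c + 4) = (3 + U)/(4 + c))
(-34 + Z(-5, 3 + (-5 - 1*(-1))))² = (-34 + (3 - 5)/(4 + (3 + (-5 - 1*(-1)))))² = (-34 - 2/(4 + (3 + (-5 + 1))))² = (-34 - 2/(4 + (3 - 4)))² = (-34 - 2/(4 - 1))² = (-34 - 2/3)² = (-34 + (⅓)*(-2))² = (-34 - ⅔)² = (-104/3)² = 10816/9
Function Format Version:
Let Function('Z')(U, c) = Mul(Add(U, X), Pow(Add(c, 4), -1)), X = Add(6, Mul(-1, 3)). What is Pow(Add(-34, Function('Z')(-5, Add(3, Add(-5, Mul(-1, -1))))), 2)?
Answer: Rational(10816, 9) ≈ 1201.8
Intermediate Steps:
X = 3 (X = Add(6, -3) = 3)
Function('Z')(U, c) = Mul(Pow(Add(4, c), -1), Add(3, U)) (Function('Z')(U, c) = Mul(Add(U, 3), Pow(Add(c, 4), -1)) = Mul(Add(3, U), Pow(Add(4, c), -1)) = Mul(Pow(Add(4, c), -1), Add(3, U)))
Pow(Add(-34, Function('Z')(-5, Add(3, Add(-5, Mul(-1, -1))))), 2) = Pow(Add(-34, Mul(Pow(Add(4, Add(3, Add(-5, Mul(-1, -1)))), -1), Add(3, -5))), 2) = Pow(Add(-34, Mul(Pow(Add(4, Add(3, Add(-5, 1))), -1), -2)), 2) = Pow(Add(-34, Mul(Pow(Add(4, Add(3, -4)), -1), -2)), 2) = Pow(Add(-34, Mul(Pow(Add(4, -1), -1), -2)), 2) = Pow(Add(-34, Mul(Pow(3, -1), -2)), 2) = Pow(Add(-34, Mul(Rational(1, 3), -2)), 2) = Pow(Add(-34, Rational(-2, 3)), 2) = Pow(Rational(-104, 3), 2) = Rational(10816, 9)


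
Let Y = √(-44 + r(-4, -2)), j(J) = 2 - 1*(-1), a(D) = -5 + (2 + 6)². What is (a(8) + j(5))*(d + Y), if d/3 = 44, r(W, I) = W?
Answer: 8184 + 248*I*√3 ≈ 8184.0 + 429.55*I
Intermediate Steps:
a(D) = 59 (a(D) = -5 + 8² = -5 + 64 = 59)
j(J) = 3 (j(J) = 2 + 1 = 3)
d = 132 (d = 3*44 = 132)
Y = 4*I*√3 (Y = √(-44 - 4) = √(-48) = 4*I*√3 ≈ 6.9282*I)
(a(8) + j(5))*(d + Y) = (59 + 3)*(132 + 4*I*√3) = 62*(132 + 4*I*√3) = 8184 + 248*I*√3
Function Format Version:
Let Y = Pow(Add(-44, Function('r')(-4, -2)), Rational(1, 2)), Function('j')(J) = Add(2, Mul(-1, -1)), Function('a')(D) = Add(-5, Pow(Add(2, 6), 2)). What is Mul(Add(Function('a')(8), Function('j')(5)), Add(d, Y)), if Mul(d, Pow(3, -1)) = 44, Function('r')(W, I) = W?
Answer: Add(8184, Mul(248, I, Pow(3, Rational(1, 2)))) ≈ Add(8184.0, Mul(429.55, I))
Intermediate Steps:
Function('a')(D) = 59 (Function('a')(D) = Add(-5, Pow(8, 2)) = Add(-5, 64) = 59)
Function('j')(J) = 3 (Function('j')(J) = Add(2, 1) = 3)
d = 132 (d = Mul(3, 44) = 132)
Y = Mul(4, I, Pow(3, Rational(1, 2))) (Y = Pow(Add(-44, -4), Rational(1, 2)) = Pow(-48, Rational(1, 2)) = Mul(4, I, Pow(3, Rational(1, 2))) ≈ Mul(6.9282, I))
Mul(Add(Function('a')(8), Function('j')(5)), Add(d, Y)) = Mul(Add(59, 3), Add(132, Mul(4, I, Pow(3, Rational(1, 2))))) = Mul(62, Add(132, Mul(4, I, Pow(3, Rational(1, 2))))) = Add(8184, Mul(248, I, Pow(3, Rational(1, 2))))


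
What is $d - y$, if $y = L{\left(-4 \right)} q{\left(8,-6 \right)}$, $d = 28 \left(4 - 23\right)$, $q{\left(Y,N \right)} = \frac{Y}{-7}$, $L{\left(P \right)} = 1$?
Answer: $- \frac{3716}{7} \approx -530.86$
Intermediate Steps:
$q{\left(Y,N \right)} = - \frac{Y}{7}$ ($q{\left(Y,N \right)} = Y \left(- \frac{1}{7}\right) = - \frac{Y}{7}$)
$d = -532$ ($d = 28 \left(-19\right) = -532$)
$y = - \frac{8}{7}$ ($y = 1 \left(\left(- \frac{1}{7}\right) 8\right) = 1 \left(- \frac{8}{7}\right) = - \frac{8}{7} \approx -1.1429$)
$d - y = -532 - - \frac{8}{7} = -532 + \frac{8}{7} = - \frac{3716}{7}$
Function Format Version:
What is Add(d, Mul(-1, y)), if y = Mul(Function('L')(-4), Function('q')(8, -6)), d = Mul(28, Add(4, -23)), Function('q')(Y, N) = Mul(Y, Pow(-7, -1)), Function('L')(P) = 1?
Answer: Rational(-3716, 7) ≈ -530.86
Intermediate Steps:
Function('q')(Y, N) = Mul(Rational(-1, 7), Y) (Function('q')(Y, N) = Mul(Y, Rational(-1, 7)) = Mul(Rational(-1, 7), Y))
d = -532 (d = Mul(28, -19) = -532)
y = Rational(-8, 7) (y = Mul(1, Mul(Rational(-1, 7), 8)) = Mul(1, Rational(-8, 7)) = Rational(-8, 7) ≈ -1.1429)
Add(d, Mul(-1, y)) = Add(-532, Mul(-1, Rational(-8, 7))) = Add(-532, Rational(8, 7)) = Rational(-3716, 7)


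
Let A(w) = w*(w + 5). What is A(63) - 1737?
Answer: 2547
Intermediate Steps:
A(w) = w*(5 + w)
A(63) - 1737 = 63*(5 + 63) - 1737 = 63*68 - 1737 = 4284 - 1737 = 2547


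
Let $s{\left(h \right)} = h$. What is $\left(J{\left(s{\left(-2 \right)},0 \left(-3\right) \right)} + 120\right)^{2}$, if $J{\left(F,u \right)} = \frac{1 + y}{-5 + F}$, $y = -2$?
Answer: $\frac{707281}{49} \approx 14434.0$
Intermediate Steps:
$J{\left(F,u \right)} = - \frac{1}{-5 + F}$ ($J{\left(F,u \right)} = \frac{1 - 2}{-5 + F} = - \frac{1}{-5 + F}$)
$\left(J{\left(s{\left(-2 \right)},0 \left(-3\right) \right)} + 120\right)^{2} = \left(- \frac{1}{-5 - 2} + 120\right)^{2} = \left(- \frac{1}{-7} + 120\right)^{2} = \left(\left(-1\right) \left(- \frac{1}{7}\right) + 120\right)^{2} = \left(\frac{1}{7} + 120\right)^{2} = \left(\frac{841}{7}\right)^{2} = \frac{707281}{49}$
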